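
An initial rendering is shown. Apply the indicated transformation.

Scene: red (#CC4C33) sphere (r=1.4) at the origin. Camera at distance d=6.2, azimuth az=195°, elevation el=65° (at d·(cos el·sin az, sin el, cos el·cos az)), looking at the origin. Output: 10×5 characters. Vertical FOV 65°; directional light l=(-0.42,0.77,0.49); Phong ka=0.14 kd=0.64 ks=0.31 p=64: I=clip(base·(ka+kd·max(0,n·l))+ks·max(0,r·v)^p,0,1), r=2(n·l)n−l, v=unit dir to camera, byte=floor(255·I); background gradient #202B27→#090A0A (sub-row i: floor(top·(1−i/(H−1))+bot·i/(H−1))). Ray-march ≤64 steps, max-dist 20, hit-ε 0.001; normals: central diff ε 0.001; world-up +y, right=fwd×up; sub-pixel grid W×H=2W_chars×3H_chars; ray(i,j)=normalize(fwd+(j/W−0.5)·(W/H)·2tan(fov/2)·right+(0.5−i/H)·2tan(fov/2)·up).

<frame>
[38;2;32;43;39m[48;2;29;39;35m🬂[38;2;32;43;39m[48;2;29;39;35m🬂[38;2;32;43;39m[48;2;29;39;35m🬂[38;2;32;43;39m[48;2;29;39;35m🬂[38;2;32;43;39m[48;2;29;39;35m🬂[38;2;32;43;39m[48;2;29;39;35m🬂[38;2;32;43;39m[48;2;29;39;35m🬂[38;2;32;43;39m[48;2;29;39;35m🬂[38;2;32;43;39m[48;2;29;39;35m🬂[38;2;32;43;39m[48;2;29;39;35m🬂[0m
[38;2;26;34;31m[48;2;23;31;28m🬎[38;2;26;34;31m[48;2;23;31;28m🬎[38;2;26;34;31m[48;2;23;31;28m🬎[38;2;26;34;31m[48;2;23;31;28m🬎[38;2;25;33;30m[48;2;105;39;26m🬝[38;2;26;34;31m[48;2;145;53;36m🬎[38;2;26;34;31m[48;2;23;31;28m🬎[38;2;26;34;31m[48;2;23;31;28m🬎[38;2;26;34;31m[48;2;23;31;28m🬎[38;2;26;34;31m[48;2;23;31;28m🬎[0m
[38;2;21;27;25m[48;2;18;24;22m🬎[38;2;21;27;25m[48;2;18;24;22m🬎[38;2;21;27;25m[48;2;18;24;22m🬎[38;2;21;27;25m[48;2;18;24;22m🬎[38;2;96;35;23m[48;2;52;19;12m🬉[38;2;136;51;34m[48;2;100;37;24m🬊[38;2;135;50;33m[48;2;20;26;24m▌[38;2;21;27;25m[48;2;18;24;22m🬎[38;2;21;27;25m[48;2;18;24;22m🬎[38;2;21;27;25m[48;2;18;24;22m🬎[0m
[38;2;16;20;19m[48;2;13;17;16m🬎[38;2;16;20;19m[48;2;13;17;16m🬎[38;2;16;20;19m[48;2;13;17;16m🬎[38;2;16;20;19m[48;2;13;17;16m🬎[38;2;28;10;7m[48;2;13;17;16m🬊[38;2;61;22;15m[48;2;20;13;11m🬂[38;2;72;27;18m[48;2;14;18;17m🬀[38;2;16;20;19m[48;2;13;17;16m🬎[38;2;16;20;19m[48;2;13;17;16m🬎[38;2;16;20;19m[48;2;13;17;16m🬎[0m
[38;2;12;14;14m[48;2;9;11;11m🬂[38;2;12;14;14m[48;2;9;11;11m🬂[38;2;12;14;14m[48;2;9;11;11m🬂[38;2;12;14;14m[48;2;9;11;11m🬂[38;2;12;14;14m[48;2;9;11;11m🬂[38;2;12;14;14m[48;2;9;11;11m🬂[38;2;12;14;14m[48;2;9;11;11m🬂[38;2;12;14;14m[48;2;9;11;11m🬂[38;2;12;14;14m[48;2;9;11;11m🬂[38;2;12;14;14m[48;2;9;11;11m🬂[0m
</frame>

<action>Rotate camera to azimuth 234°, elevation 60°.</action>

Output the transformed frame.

<frame>
[38;2;32;43;39m[48;2;29;39;35m🬂[38;2;32;43;39m[48;2;29;39;35m🬂[38;2;32;43;39m[48;2;29;39;35m🬂[38;2;32;43;39m[48;2;29;39;35m🬂[38;2;32;43;39m[48;2;29;39;35m🬂[38;2;32;43;39m[48;2;29;39;35m🬂[38;2;32;43;39m[48;2;29;39;35m🬂[38;2;32;43;39m[48;2;29;39;35m🬂[38;2;32;43;39m[48;2;29;39;35m🬂[38;2;32;43;39m[48;2;29;39;35m🬂[0m
[38;2;26;34;31m[48;2;23;31;28m🬎[38;2;26;34;31m[48;2;23;31;28m🬎[38;2;26;34;31m[48;2;23;31;28m🬎[38;2;26;34;31m[48;2;23;31;28m🬎[38;2;25;33;30m[48;2;72;26;18m🬝[38;2;26;34;31m[48;2;122;45;30m🬎[38;2;26;34;31m[48;2;23;31;28m🬎[38;2;26;34;31m[48;2;23;31;28m🬎[38;2;26;34;31m[48;2;23;31;28m🬎[38;2;26;34;31m[48;2;23;31;28m🬎[0m
[38;2;21;27;25m[48;2;18;24;22m🬎[38;2;21;27;25m[48;2;18;24;22m🬎[38;2;21;27;25m[48;2;18;24;22m🬎[38;2;21;27;25m[48;2;18;24;22m🬎[38;2;91;33;22m[48;2;45;16;11m▐[38;2;245;154;136m[48;2;129;47;32m🬇[38;2;152;56;37m[48;2;20;26;24m▌[38;2;21;27;25m[48;2;18;24;22m🬎[38;2;21;27;25m[48;2;18;24;22m🬎[38;2;21;27;25m[48;2;18;24;22m🬎[0m
[38;2;16;20;19m[48;2;13;17;16m🬎[38;2;16;20;19m[48;2;13;17;16m🬎[38;2;16;20;19m[48;2;13;17;16m🬎[38;2;16;20;19m[48;2;13;17;16m🬎[38;2;58;21;14m[48;2;19;14;12m🬁[38;2;99;36;24m[48;2;30;17;14m🬂[38;2;113;42;28m[48;2;14;18;17m🬀[38;2;16;20;19m[48;2;13;17;16m🬎[38;2;16;20;19m[48;2;13;17;16m🬎[38;2;16;20;19m[48;2;13;17;16m🬎[0m
[38;2;12;14;14m[48;2;9;11;11m🬂[38;2;12;14;14m[48;2;9;11;11m🬂[38;2;12;14;14m[48;2;9;11;11m🬂[38;2;12;14;14m[48;2;9;11;11m🬂[38;2;12;14;14m[48;2;9;11;11m🬂[38;2;12;14;14m[48;2;9;11;11m🬂[38;2;12;14;14m[48;2;9;11;11m🬂[38;2;12;14;14m[48;2;9;11;11m🬂[38;2;12;14;14m[48;2;9;11;11m🬂[38;2;12;14;14m[48;2;9;11;11m🬂[0m
</frame>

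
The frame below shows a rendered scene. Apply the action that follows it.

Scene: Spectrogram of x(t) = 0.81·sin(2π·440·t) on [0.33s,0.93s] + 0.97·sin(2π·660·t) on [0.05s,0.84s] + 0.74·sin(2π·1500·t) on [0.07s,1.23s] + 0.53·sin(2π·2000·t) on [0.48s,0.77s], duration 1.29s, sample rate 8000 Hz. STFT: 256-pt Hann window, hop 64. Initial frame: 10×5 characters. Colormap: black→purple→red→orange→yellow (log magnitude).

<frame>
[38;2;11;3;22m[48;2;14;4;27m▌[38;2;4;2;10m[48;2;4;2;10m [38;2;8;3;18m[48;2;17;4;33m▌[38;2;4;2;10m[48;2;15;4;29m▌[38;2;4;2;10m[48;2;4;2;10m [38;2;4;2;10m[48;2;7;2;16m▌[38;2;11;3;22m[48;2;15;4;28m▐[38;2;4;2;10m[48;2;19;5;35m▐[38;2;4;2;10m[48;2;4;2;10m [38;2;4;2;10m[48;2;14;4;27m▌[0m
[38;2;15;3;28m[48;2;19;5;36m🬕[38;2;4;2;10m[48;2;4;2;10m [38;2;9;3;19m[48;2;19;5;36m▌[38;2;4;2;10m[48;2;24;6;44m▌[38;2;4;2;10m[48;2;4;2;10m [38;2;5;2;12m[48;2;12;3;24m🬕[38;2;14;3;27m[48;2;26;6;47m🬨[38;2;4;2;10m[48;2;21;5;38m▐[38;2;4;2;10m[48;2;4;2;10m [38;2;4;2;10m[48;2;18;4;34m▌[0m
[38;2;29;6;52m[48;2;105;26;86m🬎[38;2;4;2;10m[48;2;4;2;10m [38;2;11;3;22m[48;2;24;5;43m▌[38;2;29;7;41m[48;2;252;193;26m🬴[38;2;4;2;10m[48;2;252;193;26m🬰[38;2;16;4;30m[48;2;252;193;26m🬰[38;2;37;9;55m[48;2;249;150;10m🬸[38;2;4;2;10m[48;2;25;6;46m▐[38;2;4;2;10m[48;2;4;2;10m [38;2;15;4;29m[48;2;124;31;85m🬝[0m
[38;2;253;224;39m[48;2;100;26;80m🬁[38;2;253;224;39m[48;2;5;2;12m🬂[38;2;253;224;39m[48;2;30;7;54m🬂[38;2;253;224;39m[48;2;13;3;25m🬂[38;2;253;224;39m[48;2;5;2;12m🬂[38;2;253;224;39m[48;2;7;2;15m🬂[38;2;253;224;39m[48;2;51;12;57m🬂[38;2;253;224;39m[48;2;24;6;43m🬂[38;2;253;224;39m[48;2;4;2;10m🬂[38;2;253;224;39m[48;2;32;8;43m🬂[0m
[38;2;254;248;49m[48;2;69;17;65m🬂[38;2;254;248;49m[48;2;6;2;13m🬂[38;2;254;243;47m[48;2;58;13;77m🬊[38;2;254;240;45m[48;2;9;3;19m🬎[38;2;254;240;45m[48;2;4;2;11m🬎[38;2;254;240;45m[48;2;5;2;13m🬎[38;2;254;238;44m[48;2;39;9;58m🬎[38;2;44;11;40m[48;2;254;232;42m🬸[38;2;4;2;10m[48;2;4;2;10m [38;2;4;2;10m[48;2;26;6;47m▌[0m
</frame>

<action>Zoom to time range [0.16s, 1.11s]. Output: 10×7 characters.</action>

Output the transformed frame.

<frame>
[38;2;4;2;10m[48;2;4;2;10m [38;2;4;2;10m[48;2;17;4;33m▌[38;2;4;2;10m[48;2;4;2;10m [38;2;9;3;19m[48;2;14;4;28m▐[38;2;4;2;10m[48;2;4;2;10m [38;2;4;2;10m[48;2;4;2;10m [38;2;7;2;15m[48;2;14;4;28m▌[38;2;4;2;10m[48;2;11;3;22m▐[38;2;19;5;35m[48;2;4;2;11m▌[38;2;4;2;10m[48;2;4;2;10m [0m
[38;2;4;2;10m[48;2;4;2;10m [38;2;4;2;10m[48;2;18;5;34m▌[38;2;4;2;10m[48;2;4;2;10m [38;2;11;3;22m[48;2;18;4;33m▐[38;2;4;2;10m[48;2;4;2;10m [38;2;4;2;10m[48;2;4;2;10m [38;2;8;2;17m[48;2;17;4;32m▌[38;2;4;2;10m[48;2;12;3;23m▐[38;2;4;2;11m[48;2;19;5;36m▐[38;2;4;2;10m[48;2;4;2;10m [0m
[38;2;4;2;10m[48;2;4;2;10m [38;2;4;2;10m[48;2;20;5;37m▌[38;2;4;2;10m[48;2;4;2;10m [38;2;19;5;36m[48;2;33;8;58m🬨[38;2;4;2;10m[48;2;4;2;10m [38;2;4;2;10m[48;2;4;2;10m [38;2;15;3;29m[48;2;32;7;57m🬕[38;2;4;2;10m[48;2;14;3;26m▐[38;2;4;2;11m[48;2;21;5;39m▐[38;2;4;2;10m[48;2;4;2;10m [0m
[38;2;4;2;10m[48;2;4;2;10m [38;2;4;2;10m[48;2;23;5;42m▌[38;2;4;2;10m[48;2;4;2;10m [38;2;71;17;83m[48;2;245;161;25m🬰[38;2;4;2;10m[48;2;252;193;26m🬰[38;2;4;2;10m[48;2;252;193;26m🬰[38;2;61;15;72m[48;2;250;171;18m🬰[38;2;4;2;10m[48;2;18;4;33m▐[38;2;5;2;11m[48;2;25;6;45m▐[38;2;4;2;10m[48;2;4;2;10m [0m
[38;2;251;192;26m[48;2;4;2;10m🬎[38;2;251;193;26m[48;2;19;5;35m🬎[38;2;251;192;26m[48;2;4;2;10m🬎[38;2;251;192;26m[48;2;18;5;34m🬎[38;2;251;192;26m[48;2;4;2;10m🬎[38;2;251;192;26m[48;2;4;2;10m🬎[38;2;251;192;26m[48;2;16;4;30m🬎[38;2;251;192;26m[48;2;20;5;37m🬎[38;2;251;192;26m[48;2;20;5;38m🬎[38;2;251;192;26m[48;2;4;2;10m🬎[0m
[38;2;7;2;15m[48;2;254;248;49m🬎[38;2;27;6;47m[48;2;254;249;49m🬎[38;2;7;2;15m[48;2;254;248;49m🬎[38;2;16;4;30m[48;2;254;248;49m🬎[38;2;7;2;15m[48;2;254;248;49m🬎[38;2;7;2;15m[48;2;254;248;49m🬎[38;2;13;3;27m[48;2;254;248;49m🬎[38;2;45;11;40m[48;2;254;248;49m🬬[38;2;15;4;29m[48;2;90;22;86m🬨[38;2;4;2;10m[48;2;4;2;10m [0m
[38;2;14;4;26m[48;2;4;2;10m🬂[38;2;234;155;51m[48;2;17;4;33m🬉[38;2;254;232;42m[48;2;14;4;26m🬂[38;2;254;232;42m[48;2;19;5;36m🬂[38;2;254;232;42m[48;2;14;4;26m🬂[38;2;254;232;42m[48;2;14;4;26m🬂[38;2;254;232;42m[48;2;18;4;35m🬂[38;2;254;232;42m[48;2;47;11;57m🬂[38;2;232;152;53m[48;2;15;3;29m🬄[38;2;4;2;10m[48;2;4;2;10m [0m
</frame>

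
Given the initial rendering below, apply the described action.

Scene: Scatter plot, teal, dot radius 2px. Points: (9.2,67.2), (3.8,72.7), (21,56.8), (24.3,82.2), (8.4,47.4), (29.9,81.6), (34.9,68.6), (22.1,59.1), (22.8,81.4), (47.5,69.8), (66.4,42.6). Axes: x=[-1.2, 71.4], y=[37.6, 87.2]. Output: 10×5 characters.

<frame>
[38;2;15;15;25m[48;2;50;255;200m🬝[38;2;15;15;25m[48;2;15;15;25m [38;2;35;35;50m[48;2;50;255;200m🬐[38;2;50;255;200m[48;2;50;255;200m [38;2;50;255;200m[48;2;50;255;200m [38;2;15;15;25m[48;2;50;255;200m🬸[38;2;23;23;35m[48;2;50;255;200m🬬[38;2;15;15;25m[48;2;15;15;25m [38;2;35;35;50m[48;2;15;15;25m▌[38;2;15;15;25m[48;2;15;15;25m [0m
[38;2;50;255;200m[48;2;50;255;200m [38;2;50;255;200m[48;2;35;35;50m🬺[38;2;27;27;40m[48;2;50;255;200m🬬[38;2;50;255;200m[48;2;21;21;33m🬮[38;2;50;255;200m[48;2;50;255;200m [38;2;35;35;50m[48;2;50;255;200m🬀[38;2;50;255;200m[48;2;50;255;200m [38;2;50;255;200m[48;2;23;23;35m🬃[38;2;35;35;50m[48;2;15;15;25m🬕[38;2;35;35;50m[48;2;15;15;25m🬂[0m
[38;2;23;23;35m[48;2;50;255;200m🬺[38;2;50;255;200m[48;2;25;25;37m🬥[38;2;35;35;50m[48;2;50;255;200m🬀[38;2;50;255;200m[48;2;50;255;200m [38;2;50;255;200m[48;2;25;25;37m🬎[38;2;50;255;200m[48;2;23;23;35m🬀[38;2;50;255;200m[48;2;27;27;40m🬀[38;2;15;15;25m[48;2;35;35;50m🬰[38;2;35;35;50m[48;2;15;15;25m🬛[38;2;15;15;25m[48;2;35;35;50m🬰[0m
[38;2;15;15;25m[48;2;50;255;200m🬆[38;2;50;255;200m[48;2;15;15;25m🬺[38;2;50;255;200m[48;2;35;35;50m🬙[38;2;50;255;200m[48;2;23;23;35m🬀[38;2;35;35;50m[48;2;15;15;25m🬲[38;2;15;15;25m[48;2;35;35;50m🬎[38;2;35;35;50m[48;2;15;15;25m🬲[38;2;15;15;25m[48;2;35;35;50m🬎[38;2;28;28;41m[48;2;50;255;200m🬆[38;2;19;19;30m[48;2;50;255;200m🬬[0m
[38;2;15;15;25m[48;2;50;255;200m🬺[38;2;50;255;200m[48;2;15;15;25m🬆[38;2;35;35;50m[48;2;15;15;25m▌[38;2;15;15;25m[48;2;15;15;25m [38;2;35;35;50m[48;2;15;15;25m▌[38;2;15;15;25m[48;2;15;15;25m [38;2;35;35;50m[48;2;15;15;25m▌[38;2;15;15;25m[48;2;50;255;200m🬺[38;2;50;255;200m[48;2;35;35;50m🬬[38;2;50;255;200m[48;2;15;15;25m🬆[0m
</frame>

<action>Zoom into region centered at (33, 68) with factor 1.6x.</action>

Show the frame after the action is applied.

<frame>
[38;2;15;15;25m[48;2;15;15;25m [38;2;15;15;25m[48;2;50;255;200m🬺[38;2;50;255;200m[48;2;35;35;50m🬬[38;2;50;255;200m[48;2;15;15;25m🬎[38;2;50;255;200m[48;2;15;15;25m🬝[38;2;50;255;200m[48;2;15;15;25m🬀[38;2;35;35;50m[48;2;15;15;25m▌[38;2;15;15;25m[48;2;15;15;25m [38;2;35;35;50m[48;2;15;15;25m▌[38;2;15;15;25m[48;2;15;15;25m [0m
[38;2;23;23;35m[48;2;50;255;200m🬬[38;2;35;35;50m[48;2;15;15;25m🬂[38;2;35;35;50m[48;2;15;15;25m🬕[38;2;35;35;50m[48;2;15;15;25m🬂[38;2;31;31;45m[48;2;50;255;200m🬝[38;2;50;255;200m[48;2;28;28;41m🬱[38;2;35;35;50m[48;2;15;15;25m🬕[38;2;28;28;41m[48;2;50;255;200m🬆[38;2;27;27;40m[48;2;50;255;200m🬬[38;2;35;35;50m[48;2;15;15;25m🬂[0m
[38;2;50;255;200m[48;2;50;255;200m [38;2;19;19;30m[48;2;50;255;200m🬸[38;2;35;35;50m[48;2;15;15;25m🬛[38;2;15;15;25m[48;2;35;35;50m🬰[38;2;50;255;200m[48;2;28;28;41m🬊[38;2;50;255;200m[48;2;15;15;25m🬝[38;2;50;255;200m[48;2;30;30;43m🬂[38;2;50;255;200m[48;2;15;15;25m🬬[38;2;50;255;200m[48;2;28;28;41m🬆[38;2;15;15;25m[48;2;35;35;50m🬰[0m
[38;2;50;255;200m[48;2;23;23;35m🬀[38;2;15;15;25m[48;2;50;255;200m🬆[38;2;50;255;200m[48;2;15;15;25m🬺[38;2;19;19;30m[48;2;50;255;200m🬬[38;2;35;35;50m[48;2;15;15;25m🬲[38;2;15;15;25m[48;2;35;35;50m🬎[38;2;35;35;50m[48;2;15;15;25m🬲[38;2;15;15;25m[48;2;35;35;50m🬎[38;2;35;35;50m[48;2;15;15;25m🬲[38;2;15;15;25m[48;2;35;35;50m🬎[0m
[38;2;15;15;25m[48;2;15;15;25m [38;2;50;255;200m[48;2;15;15;25m🬊[38;2;50;255;200m[48;2;15;15;25m🬝[38;2;50;255;200m[48;2;15;15;25m🬀[38;2;35;35;50m[48;2;15;15;25m▌[38;2;15;15;25m[48;2;15;15;25m [38;2;35;35;50m[48;2;15;15;25m▌[38;2;15;15;25m[48;2;15;15;25m [38;2;35;35;50m[48;2;15;15;25m▌[38;2;15;15;25m[48;2;15;15;25m [0m
</frame>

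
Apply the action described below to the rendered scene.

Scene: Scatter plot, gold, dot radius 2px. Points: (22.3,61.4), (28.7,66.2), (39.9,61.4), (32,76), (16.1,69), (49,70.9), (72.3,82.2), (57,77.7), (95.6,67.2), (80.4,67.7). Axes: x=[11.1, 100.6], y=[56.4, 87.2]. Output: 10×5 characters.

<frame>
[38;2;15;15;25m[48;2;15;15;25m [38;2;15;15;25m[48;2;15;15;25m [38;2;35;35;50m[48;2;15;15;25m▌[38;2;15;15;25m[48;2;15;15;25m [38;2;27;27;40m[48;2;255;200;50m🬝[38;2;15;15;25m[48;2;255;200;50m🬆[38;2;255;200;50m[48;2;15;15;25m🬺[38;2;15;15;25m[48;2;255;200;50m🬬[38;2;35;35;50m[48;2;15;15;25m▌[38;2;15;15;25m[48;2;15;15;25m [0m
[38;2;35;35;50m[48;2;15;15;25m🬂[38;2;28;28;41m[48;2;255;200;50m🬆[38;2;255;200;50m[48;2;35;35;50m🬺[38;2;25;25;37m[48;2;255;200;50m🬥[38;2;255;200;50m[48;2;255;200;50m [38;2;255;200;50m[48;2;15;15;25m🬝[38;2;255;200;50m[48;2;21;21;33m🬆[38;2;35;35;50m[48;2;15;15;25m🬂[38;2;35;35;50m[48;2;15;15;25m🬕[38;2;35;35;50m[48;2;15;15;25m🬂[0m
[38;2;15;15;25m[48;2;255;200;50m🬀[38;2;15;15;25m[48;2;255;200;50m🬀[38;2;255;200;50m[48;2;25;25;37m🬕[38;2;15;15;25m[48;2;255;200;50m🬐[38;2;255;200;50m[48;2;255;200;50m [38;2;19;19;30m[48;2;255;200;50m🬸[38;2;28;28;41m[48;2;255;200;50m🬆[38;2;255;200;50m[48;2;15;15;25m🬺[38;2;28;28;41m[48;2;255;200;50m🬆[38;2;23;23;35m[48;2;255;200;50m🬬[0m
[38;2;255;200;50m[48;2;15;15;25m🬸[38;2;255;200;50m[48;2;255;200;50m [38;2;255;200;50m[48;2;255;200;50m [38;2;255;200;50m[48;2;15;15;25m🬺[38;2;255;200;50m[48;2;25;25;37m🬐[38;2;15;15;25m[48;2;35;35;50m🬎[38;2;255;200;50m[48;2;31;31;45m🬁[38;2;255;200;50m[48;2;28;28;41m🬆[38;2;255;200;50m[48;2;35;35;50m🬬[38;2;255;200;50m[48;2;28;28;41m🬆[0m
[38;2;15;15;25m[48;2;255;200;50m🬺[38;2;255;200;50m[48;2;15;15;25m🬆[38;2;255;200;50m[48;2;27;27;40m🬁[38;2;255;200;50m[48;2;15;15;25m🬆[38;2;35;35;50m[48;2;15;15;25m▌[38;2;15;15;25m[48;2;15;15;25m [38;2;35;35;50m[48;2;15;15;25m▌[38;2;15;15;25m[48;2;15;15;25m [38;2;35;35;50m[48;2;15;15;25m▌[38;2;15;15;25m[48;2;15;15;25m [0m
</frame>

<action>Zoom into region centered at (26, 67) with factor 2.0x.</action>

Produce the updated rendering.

<frame>
[38;2;15;15;25m[48;2;15;15;25m [38;2;15;15;25m[48;2;15;15;25m [38;2;35;35;50m[48;2;15;15;25m▌[38;2;15;15;25m[48;2;15;15;25m [38;2;35;35;50m[48;2;15;15;25m▌[38;2;15;15;25m[48;2;15;15;25m [38;2;35;35;50m[48;2;15;15;25m▌[38;2;15;15;25m[48;2;15;15;25m [38;2;35;35;50m[48;2;15;15;25m▌[38;2;15;15;25m[48;2;255;200;50m🬆[0m
[38;2;35;35;50m[48;2;15;15;25m🬂[38;2;23;23;35m[48;2;255;200;50m🬝[38;2;35;35;50m[48;2;255;200;50m🬀[38;2;255;200;50m[48;2;28;28;41m🬱[38;2;35;35;50m[48;2;15;15;25m🬕[38;2;23;23;35m[48;2;255;200;50m🬬[38;2;35;35;50m[48;2;15;15;25m🬕[38;2;35;35;50m[48;2;15;15;25m🬂[38;2;255;200;50m[48;2;27;27;40m🬁[38;2;255;200;50m[48;2;15;15;25m🬬[0m
[38;2;15;15;25m[48;2;35;35;50m🬰[38;2;15;15;25m[48;2;35;35;50m🬰[38;2;255;200;50m[48;2;28;28;41m🬊[38;2;255;200;50m[48;2;23;23;35m🬀[38;2;35;35;50m[48;2;255;200;50m🬐[38;2;255;200;50m[48;2;255;200;50m [38;2;27;27;40m[48;2;255;200;50m🬸[38;2;15;15;25m[48;2;35;35;50m🬰[38;2;35;35;50m[48;2;15;15;25m🬛[38;2;15;15;25m[48;2;35;35;50m🬰[0m
[38;2;15;15;25m[48;2;35;35;50m🬎[38;2;15;15;25m[48;2;35;35;50m🬎[38;2;35;35;50m[48;2;15;15;25m🬲[38;2;15;15;25m[48;2;255;200;50m🬆[38;2;27;27;40m[48;2;255;200;50m🬬[38;2;255;200;50m[48;2;23;23;35m🬀[38;2;35;35;50m[48;2;15;15;25m🬲[38;2;15;15;25m[48;2;255;200;50m🬆[38;2;27;27;40m[48;2;255;200;50m🬬[38;2;15;15;25m[48;2;35;35;50m🬎[0m
[38;2;15;15;25m[48;2;15;15;25m [38;2;15;15;25m[48;2;15;15;25m [38;2;255;200;50m[48;2;27;27;40m🬁[38;2;255;200;50m[48;2;15;15;25m🬬[38;2;255;200;50m[48;2;21;21;33m🬆[38;2;15;15;25m[48;2;15;15;25m [38;2;255;200;50m[48;2;27;27;40m🬁[38;2;255;200;50m[48;2;15;15;25m🬬[38;2;255;200;50m[48;2;21;21;33m🬆[38;2;15;15;25m[48;2;15;15;25m [0m
</frame>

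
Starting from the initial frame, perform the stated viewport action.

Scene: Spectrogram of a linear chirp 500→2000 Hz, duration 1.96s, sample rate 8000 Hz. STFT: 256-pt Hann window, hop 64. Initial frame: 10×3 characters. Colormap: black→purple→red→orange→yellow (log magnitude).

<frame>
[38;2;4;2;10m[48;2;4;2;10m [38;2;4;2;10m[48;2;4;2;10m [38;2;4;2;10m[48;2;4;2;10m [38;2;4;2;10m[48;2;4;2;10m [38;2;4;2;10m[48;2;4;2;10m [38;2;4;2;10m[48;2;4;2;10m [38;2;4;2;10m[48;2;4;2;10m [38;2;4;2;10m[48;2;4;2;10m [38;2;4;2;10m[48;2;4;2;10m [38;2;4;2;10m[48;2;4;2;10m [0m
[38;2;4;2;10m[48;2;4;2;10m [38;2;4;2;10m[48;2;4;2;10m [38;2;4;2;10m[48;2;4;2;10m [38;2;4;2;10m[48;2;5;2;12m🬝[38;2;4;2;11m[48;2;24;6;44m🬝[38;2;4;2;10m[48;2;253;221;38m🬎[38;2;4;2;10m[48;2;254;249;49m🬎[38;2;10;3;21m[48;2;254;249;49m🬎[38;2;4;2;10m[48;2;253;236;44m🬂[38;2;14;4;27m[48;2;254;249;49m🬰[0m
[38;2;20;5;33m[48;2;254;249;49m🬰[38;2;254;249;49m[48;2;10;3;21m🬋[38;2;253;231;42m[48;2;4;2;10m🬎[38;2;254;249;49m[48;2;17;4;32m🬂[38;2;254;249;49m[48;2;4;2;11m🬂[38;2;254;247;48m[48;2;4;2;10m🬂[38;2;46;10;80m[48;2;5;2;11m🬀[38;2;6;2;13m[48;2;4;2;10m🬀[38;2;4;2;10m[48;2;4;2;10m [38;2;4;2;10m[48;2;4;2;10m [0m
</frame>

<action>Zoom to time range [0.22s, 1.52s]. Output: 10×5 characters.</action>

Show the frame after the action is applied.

<frame>
[38;2;4;2;10m[48;2;4;2;10m [38;2;4;2;10m[48;2;4;2;10m [38;2;4;2;10m[48;2;4;2;10m [38;2;4;2;10m[48;2;4;2;10m [38;2;4;2;10m[48;2;4;2;10m [38;2;4;2;10m[48;2;4;2;10m [38;2;4;2;10m[48;2;4;2;10m [38;2;4;2;10m[48;2;4;2;10m [38;2;4;2;10m[48;2;4;2;10m [38;2;4;2;10m[48;2;4;2;10m [0m
[38;2;4;2;10m[48;2;4;2;10m [38;2;4;2;10m[48;2;4;2;10m [38;2;4;2;10m[48;2;4;2;10m [38;2;4;2;10m[48;2;4;2;10m [38;2;4;2;10m[48;2;4;2;10m [38;2;4;2;10m[48;2;4;2;10m [38;2;4;2;10m[48;2;4;2;10m [38;2;4;2;10m[48;2;4;2;10m [38;2;4;2;10m[48;2;4;2;10m [38;2;4;2;10m[48;2;4;2;10m [0m
[38;2;4;2;10m[48;2;4;2;10m [38;2;4;2;10m[48;2;4;2;10m [38;2;4;2;10m[48;2;4;2;10m [38;2;4;2;10m[48;2;4;2;10m [38;2;4;2;10m[48;2;4;2;10m [38;2;4;2;10m[48;2;4;2;10m [38;2;4;2;10m[48;2;5;2;11m🬝[38;2;4;2;10m[48;2;8;2;16m🬝[38;2;6;2;13m[48;2;46;10;81m🬝[38;2;4;2;11m[48;2;252;216;35m🬎[0m
[38;2;8;2;17m[48;2;224;101;45m🬝[38;2;4;2;11m[48;2;254;249;49m🬎[38;2;7;2;15m[48;2;254;249;49m🬎[38;2;17;4;32m[48;2;253;225;39m🬆[38;2;68;17;36m[48;2;254;249;49m🬡[38;2;254;249;49m[48;2;18;4;35m🬋[38;2;247;214;46m[48;2;6;2;13m🬎[38;2;249;210;40m[48;2;11;3;22m🬆[38;2;254;249;49m[48;2;7;2;15m🬂[38;2;254;248;49m[48;2;4;2;11m🬂[0m
[38;2;254;249;49m[48;2;6;2;13m🬂[38;2;249;195;32m[48;2;4;2;10m🬂[38;2;27;6;49m[48;2;6;2;13m🬀[38;2;6;2;14m[48;2;4;2;10m🬂[38;2;4;2;11m[48;2;4;2;10m🬂[38;2;4;2;10m[48;2;4;2;10m [38;2;4;2;10m[48;2;4;2;10m [38;2;4;2;10m[48;2;4;2;10m [38;2;4;2;10m[48;2;4;2;10m [38;2;4;2;10m[48;2;4;2;10m [0m
</frame>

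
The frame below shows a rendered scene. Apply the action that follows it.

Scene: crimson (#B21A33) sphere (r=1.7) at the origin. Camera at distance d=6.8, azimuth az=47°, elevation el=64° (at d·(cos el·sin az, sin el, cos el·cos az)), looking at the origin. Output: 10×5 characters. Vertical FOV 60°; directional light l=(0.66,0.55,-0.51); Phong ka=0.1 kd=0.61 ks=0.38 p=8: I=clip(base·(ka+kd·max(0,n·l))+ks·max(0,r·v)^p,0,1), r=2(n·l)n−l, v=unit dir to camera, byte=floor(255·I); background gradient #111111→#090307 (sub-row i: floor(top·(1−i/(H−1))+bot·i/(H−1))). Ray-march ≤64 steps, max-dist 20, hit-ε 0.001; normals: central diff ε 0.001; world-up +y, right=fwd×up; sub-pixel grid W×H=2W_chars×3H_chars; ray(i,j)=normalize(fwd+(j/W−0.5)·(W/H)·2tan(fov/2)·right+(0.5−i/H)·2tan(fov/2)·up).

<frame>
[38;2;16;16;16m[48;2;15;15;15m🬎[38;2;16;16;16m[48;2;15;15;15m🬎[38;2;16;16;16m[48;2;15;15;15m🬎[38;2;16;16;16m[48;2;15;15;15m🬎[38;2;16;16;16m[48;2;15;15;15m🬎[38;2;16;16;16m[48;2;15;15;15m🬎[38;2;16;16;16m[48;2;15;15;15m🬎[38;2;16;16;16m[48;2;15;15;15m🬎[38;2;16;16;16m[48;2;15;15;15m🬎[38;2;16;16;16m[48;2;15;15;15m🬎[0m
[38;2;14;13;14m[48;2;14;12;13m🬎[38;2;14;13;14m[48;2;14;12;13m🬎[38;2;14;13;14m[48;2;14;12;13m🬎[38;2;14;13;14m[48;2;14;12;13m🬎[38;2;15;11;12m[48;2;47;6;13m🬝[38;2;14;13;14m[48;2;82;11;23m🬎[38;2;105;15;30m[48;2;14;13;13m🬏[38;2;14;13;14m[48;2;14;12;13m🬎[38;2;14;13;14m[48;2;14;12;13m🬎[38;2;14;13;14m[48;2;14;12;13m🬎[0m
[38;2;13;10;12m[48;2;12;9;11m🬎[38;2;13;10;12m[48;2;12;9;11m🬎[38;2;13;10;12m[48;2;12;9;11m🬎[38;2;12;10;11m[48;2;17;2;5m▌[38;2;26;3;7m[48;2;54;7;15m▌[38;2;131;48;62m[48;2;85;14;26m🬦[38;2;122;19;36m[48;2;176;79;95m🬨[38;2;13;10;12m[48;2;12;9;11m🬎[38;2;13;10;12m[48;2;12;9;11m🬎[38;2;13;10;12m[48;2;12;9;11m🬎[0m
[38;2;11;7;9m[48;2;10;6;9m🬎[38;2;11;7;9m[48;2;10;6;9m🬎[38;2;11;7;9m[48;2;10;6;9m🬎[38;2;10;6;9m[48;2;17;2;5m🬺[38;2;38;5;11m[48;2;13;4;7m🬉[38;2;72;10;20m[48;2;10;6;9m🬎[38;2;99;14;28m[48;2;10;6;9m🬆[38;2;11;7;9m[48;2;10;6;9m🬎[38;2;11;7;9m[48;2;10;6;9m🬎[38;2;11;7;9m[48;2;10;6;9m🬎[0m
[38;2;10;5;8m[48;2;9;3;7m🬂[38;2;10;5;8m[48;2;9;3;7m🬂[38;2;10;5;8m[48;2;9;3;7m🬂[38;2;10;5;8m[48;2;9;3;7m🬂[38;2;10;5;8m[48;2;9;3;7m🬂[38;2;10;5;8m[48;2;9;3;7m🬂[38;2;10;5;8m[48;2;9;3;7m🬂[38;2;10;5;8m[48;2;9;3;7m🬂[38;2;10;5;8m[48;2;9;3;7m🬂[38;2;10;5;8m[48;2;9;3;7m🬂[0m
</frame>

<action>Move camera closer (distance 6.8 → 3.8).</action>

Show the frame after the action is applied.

<frame>
[38;2;16;16;16m[48;2;15;15;15m🬎[38;2;16;16;16m[48;2;15;15;15m🬎[38;2;16;16;16m[48;2;15;15;15m🬎[38;2;16;16;16m[48;2;32;4;9m🬝[38;2;16;16;16m[48;2;55;8;15m🬎[38;2;16;16;16m[48;2;70;10;20m🬊[38;2;16;16;16m[48;2;94;13;27m🬎[38;2;16;16;16m[48;2;15;15;15m🬎[38;2;16;16;16m[48;2;15;15;15m🬎[38;2;16;16;16m[48;2;15;15;15m🬎[0m
[38;2;14;13;14m[48;2;14;12;13m🬎[38;2;14;13;14m[48;2;14;12;13m🬎[38;2;14;13;14m[48;2;17;2;5m🬆[38;2;30;4;8m[48;2;46;6;13m▌[38;2;58;8;16m[48;2;68;9;19m▌[38;2;77;11;22m[48;2;88;14;26m▌[38;2;101;17;31m[48;2;126;41;56m🬎[38;2;15;14;14m[48;2;119;22;38m🬁[38;2;123;18;35m[48;2;14;13;13m🬏[38;2;14;13;14m[48;2;14;12;13m🬎[0m
[38;2;13;10;12m[48;2;12;9;11m🬎[38;2;13;10;12m[48;2;12;9;11m🬎[38;2;17;2;5m[48;2;20;3;5m🬲[38;2;48;7;13m[48;2;35;5;10m▐[38;2;69;9;19m[48;2;59;8;16m▐[38;2;95;21;33m[48;2;78;11;22m▐[38;2;178;91;105m[48;2;133;52;65m▐[38;2;140;41;57m[48;2;182;89;104m▐[38;2;123;18;35m[48;2;12;10;11m▌[38;2;13;10;12m[48;2;12;9;11m🬎[0m
[38;2;11;7;9m[48;2;10;6;9m🬎[38;2;11;7;9m[48;2;10;6;9m🬎[38;2;17;2;5m[48;2;10;6;9m🬬[38;2;41;5;11m[48;2;27;3;7m▐[38;2;63;8;18m[48;2;52;7;15m▐[38;2;84;13;25m[48;2;73;10;20m🬉[38;2;133;48;62m[48;2;97;19;31m🬁[38;2;139;48;62m[48;2;110;18;33m🬀[38;2;117;16;33m[48;2;10;6;9m🬄[38;2;11;7;9m[48;2;10;6;9m🬎[0m
[38;2;10;5;8m[48;2;9;3;7m🬂[38;2;10;5;8m[48;2;9;3;7m🬂[38;2;10;5;8m[48;2;9;3;7m🬂[38;2;30;4;8m[48;2;12;2;6m🬁[38;2;44;6;12m[48;2;9;3;7m🬎[38;2;65;9;18m[48;2;21;4;8m🬎[38;2;81;11;23m[48;2;9;3;7m🬎[38;2;95;13;27m[48;2;9;3;7m🬀[38;2;10;5;8m[48;2;9;3;7m🬂[38;2;10;5;8m[48;2;9;3;7m🬂[0m
</frame>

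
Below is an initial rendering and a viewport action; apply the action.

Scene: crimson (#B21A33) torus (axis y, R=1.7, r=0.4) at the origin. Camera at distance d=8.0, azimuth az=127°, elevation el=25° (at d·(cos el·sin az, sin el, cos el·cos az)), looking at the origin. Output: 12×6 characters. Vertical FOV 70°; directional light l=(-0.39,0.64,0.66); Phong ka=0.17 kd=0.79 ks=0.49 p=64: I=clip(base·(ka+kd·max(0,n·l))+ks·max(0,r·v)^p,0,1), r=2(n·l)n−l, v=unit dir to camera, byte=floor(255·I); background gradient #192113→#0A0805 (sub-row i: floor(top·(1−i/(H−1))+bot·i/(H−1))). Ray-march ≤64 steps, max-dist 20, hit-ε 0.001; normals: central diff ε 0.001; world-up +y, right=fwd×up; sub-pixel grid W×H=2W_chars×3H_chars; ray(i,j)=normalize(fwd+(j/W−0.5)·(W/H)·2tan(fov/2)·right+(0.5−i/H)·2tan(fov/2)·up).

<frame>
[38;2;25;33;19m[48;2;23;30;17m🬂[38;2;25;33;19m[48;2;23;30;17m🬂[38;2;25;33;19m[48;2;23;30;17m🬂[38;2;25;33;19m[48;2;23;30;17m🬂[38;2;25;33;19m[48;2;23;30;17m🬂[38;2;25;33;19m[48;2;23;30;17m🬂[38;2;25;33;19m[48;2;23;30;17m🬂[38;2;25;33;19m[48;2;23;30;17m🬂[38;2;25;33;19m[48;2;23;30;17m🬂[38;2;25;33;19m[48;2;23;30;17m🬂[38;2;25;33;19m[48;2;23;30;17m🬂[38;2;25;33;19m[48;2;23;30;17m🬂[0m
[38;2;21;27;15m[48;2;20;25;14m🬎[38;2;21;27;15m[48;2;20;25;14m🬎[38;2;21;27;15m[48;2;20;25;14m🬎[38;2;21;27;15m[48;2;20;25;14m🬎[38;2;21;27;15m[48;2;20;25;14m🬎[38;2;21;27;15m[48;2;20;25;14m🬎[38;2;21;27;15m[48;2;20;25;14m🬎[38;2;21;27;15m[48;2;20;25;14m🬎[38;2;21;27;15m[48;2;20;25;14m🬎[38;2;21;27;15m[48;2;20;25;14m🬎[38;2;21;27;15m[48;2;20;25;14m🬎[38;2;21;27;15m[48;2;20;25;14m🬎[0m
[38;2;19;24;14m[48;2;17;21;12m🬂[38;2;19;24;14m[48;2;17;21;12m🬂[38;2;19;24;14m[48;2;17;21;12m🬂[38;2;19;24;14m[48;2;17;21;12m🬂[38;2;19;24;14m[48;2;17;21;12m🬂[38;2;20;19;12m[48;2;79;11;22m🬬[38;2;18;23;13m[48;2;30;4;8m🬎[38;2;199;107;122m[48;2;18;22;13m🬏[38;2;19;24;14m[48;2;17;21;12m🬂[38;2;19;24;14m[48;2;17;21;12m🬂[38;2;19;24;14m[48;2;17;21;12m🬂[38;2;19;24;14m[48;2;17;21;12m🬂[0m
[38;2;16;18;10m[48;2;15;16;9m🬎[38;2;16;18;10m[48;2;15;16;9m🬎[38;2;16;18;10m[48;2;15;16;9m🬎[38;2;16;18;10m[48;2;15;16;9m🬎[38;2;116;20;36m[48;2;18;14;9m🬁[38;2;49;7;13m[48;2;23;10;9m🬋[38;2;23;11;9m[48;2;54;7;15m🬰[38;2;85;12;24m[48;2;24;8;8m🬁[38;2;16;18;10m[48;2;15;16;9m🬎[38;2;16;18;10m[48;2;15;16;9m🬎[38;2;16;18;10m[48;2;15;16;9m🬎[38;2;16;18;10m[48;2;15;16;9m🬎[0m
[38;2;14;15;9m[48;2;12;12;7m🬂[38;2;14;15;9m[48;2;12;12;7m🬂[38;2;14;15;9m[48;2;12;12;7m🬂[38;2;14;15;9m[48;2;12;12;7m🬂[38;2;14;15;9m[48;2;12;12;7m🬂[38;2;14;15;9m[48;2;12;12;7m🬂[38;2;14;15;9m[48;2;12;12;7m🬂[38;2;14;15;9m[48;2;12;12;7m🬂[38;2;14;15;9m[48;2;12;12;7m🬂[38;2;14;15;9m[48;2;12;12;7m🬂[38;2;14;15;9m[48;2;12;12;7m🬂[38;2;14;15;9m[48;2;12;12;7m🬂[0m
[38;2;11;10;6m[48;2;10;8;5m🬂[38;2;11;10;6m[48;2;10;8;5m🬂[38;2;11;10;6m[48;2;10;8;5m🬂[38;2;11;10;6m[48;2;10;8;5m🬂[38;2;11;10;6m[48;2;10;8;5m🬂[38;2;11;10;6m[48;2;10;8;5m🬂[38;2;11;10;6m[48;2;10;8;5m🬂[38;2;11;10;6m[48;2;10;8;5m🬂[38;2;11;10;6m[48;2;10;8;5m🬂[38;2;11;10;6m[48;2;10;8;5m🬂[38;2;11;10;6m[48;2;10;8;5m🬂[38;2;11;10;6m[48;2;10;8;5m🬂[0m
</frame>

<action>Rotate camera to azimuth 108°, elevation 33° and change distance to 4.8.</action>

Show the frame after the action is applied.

<frame>
[38;2;25;33;19m[48;2;23;30;17m🬂[38;2;25;33;19m[48;2;23;30;17m🬂[38;2;25;33;19m[48;2;23;30;17m🬂[38;2;25;33;19m[48;2;23;30;17m🬂[38;2;25;33;19m[48;2;23;30;17m🬂[38;2;25;33;19m[48;2;23;30;17m🬂[38;2;25;33;19m[48;2;23;30;17m🬂[38;2;25;33;19m[48;2;23;30;17m🬂[38;2;25;33;19m[48;2;23;30;17m🬂[38;2;25;33;19m[48;2;23;30;17m🬂[38;2;25;33;19m[48;2;23;30;17m🬂[38;2;25;33;19m[48;2;23;30;17m🬂[0m
[38;2;21;27;15m[48;2;20;25;14m🬎[38;2;21;27;15m[48;2;20;25;14m🬎[38;2;21;27;15m[48;2;20;25;14m🬎[38;2;21;27;15m[48;2;20;25;14m🬎[38;2;21;27;15m[48;2;20;25;14m🬎[38;2;21;27;15m[48;2;20;25;14m🬎[38;2;21;27;15m[48;2;20;25;14m🬎[38;2;21;27;15m[48;2;20;25;14m🬎[38;2;21;27;15m[48;2;20;25;14m🬎[38;2;21;27;15m[48;2;20;25;14m🬎[38;2;21;27;15m[48;2;20;25;14m🬎[38;2;21;27;15m[48;2;20;25;14m🬎[0m
[38;2;19;24;14m[48;2;17;21;12m🬂[38;2;19;24;14m[48;2;17;21;12m🬂[38;2;19;24;14m[48;2;17;21;12m🬂[38;2;18;22;13m[48;2;137;20;39m🬝[38;2;21;18;12m[48;2;73;10;21m🬥[38;2;18;23;13m[48;2;30;4;8m🬡[38;2;18;22;13m[48;2;33;4;9m🬰[38;2;22;17;12m[48;2;97;14;27m🬒[38;2;18;23;13m[48;2;123;21;38m🬎[38;2;19;24;14m[48;2;17;21;12m🬂[38;2;19;24;14m[48;2;17;21;12m🬂[38;2;19;24;14m[48;2;17;21;12m🬂[0m
[38;2;16;18;10m[48;2;15;16;9m🬎[38;2;16;18;10m[48;2;15;16;9m🬎[38;2;16;18;10m[48;2;15;16;9m🬎[38;2;157;54;71m[48;2;55;15;18m🬉[38;2;30;15;12m[48;2;118;21;37m🬊[38;2;16;18;10m[48;2;134;19;38m🬎[38;2;16;18;10m[48;2;149;21;42m🬎[38;2;16;18;10m[48;2;124;17;35m🬎[38;2;141;20;40m[48;2;64;9;18m🬆[38;2;16;17;10m[48;2;30;4;8m🬸[38;2;16;18;10m[48;2;15;16;9m🬎[38;2;16;18;10m[48;2;15;16;9m🬎[0m
[38;2;14;15;9m[48;2;12;12;7m🬂[38;2;14;15;9m[48;2;12;12;7m🬂[38;2;14;15;9m[48;2;12;12;7m🬂[38;2;37;5;10m[48;2;12;13;7m🬁[38;2;63;9;17m[48;2;21;8;7m🬂[38;2;78;11;21m[48;2;25;6;7m🬂[38;2;75;10;21m[48;2;30;4;8m🬂[38;2;47;6;13m[48;2;21;8;7m🬂[38;2;30;4;8m[48;2;12;12;7m🬆[38;2;14;15;9m[48;2;12;12;7m🬂[38;2;14;15;9m[48;2;12;12;7m🬂[38;2;14;15;9m[48;2;12;12;7m🬂[0m
[38;2;11;10;6m[48;2;10;8;5m🬂[38;2;11;10;6m[48;2;10;8;5m🬂[38;2;11;10;6m[48;2;10;8;5m🬂[38;2;11;10;6m[48;2;10;8;5m🬂[38;2;11;10;6m[48;2;10;8;5m🬂[38;2;11;10;6m[48;2;10;8;5m🬂[38;2;11;10;6m[48;2;10;8;5m🬂[38;2;11;10;6m[48;2;10;8;5m🬂[38;2;11;10;6m[48;2;10;8;5m🬂[38;2;11;10;6m[48;2;10;8;5m🬂[38;2;11;10;6m[48;2;10;8;5m🬂[38;2;11;10;6m[48;2;10;8;5m🬂[0m
</frame>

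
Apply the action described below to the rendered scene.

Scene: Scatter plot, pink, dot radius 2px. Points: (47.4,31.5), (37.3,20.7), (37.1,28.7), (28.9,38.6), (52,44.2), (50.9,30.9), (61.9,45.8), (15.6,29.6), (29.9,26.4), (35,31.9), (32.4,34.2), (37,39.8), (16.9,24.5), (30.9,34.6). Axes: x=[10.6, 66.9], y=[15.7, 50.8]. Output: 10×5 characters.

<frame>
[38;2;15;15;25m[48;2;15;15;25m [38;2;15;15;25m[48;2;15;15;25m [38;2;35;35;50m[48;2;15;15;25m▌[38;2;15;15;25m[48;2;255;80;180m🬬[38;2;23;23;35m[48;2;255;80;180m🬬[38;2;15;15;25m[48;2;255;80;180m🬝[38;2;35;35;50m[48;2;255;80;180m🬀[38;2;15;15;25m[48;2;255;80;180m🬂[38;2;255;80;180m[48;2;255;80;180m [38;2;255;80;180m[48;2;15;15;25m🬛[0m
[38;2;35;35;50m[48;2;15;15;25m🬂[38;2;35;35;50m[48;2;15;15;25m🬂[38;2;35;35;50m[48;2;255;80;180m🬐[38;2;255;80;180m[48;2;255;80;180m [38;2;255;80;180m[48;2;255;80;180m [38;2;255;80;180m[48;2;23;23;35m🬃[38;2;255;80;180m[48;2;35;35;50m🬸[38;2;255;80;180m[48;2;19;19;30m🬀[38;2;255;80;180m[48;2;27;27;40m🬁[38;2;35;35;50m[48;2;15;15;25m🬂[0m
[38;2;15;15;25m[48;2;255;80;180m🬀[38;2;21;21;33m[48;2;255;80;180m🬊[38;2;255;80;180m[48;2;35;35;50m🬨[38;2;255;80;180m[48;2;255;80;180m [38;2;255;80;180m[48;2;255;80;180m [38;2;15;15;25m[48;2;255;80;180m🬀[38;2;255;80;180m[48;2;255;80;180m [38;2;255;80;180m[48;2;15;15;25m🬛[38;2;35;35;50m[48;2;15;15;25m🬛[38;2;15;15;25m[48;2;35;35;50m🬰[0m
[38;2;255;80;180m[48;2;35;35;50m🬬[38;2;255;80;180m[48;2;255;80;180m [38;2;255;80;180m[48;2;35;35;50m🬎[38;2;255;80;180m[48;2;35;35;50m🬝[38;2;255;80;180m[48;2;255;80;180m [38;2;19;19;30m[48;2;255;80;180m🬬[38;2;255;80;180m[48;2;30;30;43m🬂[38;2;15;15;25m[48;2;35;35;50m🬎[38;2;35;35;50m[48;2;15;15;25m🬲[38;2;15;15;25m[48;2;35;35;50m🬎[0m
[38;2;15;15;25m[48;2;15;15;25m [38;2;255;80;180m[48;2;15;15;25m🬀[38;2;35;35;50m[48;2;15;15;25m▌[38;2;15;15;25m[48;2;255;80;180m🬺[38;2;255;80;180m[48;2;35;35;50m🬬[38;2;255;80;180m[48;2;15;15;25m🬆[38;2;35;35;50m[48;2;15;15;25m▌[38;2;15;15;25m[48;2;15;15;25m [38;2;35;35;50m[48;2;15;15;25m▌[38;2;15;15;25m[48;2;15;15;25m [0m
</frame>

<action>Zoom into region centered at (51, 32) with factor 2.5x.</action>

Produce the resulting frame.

<frame>
[38;2;15;15;25m[48;2;15;15;25m [38;2;15;15;25m[48;2;15;15;25m [38;2;35;35;50m[48;2;15;15;25m▌[38;2;15;15;25m[48;2;15;15;25m [38;2;35;35;50m[48;2;15;15;25m▌[38;2;15;15;25m[48;2;15;15;25m [38;2;35;35;50m[48;2;15;15;25m▌[38;2;15;15;25m[48;2;15;15;25m [38;2;35;35;50m[48;2;15;15;25m▌[38;2;15;15;25m[48;2;15;15;25m [0m
[38;2;35;35;50m[48;2;15;15;25m🬂[38;2;35;35;50m[48;2;15;15;25m🬂[38;2;35;35;50m[48;2;15;15;25m🬕[38;2;23;23;35m[48;2;255;80;180m🬬[38;2;35;35;50m[48;2;15;15;25m🬕[38;2;35;35;50m[48;2;15;15;25m🬂[38;2;35;35;50m[48;2;15;15;25m🬕[38;2;35;35;50m[48;2;15;15;25m🬂[38;2;35;35;50m[48;2;15;15;25m🬕[38;2;35;35;50m[48;2;15;15;25m🬂[0m
[38;2;15;15;25m[48;2;35;35;50m🬰[38;2;15;15;25m[48;2;35;35;50m🬰[38;2;35;35;50m[48;2;255;80;180m🬐[38;2;255;80;180m[48;2;255;80;180m [38;2;35;35;50m[48;2;255;80;180m🬀[38;2;21;21;33m[48;2;255;80;180m🬊[38;2;35;35;50m[48;2;15;15;25m🬛[38;2;15;15;25m[48;2;35;35;50m🬰[38;2;35;35;50m[48;2;15;15;25m🬛[38;2;15;15;25m[48;2;35;35;50m🬰[0m
[38;2;15;15;25m[48;2;35;35;50m🬎[38;2;15;15;25m[48;2;35;35;50m🬎[38;2;35;35;50m[48;2;15;15;25m🬲[38;2;255;80;180m[48;2;23;23;35m🬀[38;2;255;80;180m[48;2;35;35;50m🬊[38;2;255;80;180m[48;2;23;23;35m🬀[38;2;35;35;50m[48;2;15;15;25m🬲[38;2;15;15;25m[48;2;35;35;50m🬎[38;2;35;35;50m[48;2;15;15;25m🬲[38;2;15;15;25m[48;2;35;35;50m🬎[0m
[38;2;15;15;25m[48;2;15;15;25m [38;2;15;15;25m[48;2;15;15;25m [38;2;35;35;50m[48;2;15;15;25m▌[38;2;15;15;25m[48;2;15;15;25m [38;2;35;35;50m[48;2;15;15;25m▌[38;2;15;15;25m[48;2;15;15;25m [38;2;35;35;50m[48;2;15;15;25m▌[38;2;15;15;25m[48;2;15;15;25m [38;2;35;35;50m[48;2;15;15;25m▌[38;2;15;15;25m[48;2;15;15;25m [0m
</frame>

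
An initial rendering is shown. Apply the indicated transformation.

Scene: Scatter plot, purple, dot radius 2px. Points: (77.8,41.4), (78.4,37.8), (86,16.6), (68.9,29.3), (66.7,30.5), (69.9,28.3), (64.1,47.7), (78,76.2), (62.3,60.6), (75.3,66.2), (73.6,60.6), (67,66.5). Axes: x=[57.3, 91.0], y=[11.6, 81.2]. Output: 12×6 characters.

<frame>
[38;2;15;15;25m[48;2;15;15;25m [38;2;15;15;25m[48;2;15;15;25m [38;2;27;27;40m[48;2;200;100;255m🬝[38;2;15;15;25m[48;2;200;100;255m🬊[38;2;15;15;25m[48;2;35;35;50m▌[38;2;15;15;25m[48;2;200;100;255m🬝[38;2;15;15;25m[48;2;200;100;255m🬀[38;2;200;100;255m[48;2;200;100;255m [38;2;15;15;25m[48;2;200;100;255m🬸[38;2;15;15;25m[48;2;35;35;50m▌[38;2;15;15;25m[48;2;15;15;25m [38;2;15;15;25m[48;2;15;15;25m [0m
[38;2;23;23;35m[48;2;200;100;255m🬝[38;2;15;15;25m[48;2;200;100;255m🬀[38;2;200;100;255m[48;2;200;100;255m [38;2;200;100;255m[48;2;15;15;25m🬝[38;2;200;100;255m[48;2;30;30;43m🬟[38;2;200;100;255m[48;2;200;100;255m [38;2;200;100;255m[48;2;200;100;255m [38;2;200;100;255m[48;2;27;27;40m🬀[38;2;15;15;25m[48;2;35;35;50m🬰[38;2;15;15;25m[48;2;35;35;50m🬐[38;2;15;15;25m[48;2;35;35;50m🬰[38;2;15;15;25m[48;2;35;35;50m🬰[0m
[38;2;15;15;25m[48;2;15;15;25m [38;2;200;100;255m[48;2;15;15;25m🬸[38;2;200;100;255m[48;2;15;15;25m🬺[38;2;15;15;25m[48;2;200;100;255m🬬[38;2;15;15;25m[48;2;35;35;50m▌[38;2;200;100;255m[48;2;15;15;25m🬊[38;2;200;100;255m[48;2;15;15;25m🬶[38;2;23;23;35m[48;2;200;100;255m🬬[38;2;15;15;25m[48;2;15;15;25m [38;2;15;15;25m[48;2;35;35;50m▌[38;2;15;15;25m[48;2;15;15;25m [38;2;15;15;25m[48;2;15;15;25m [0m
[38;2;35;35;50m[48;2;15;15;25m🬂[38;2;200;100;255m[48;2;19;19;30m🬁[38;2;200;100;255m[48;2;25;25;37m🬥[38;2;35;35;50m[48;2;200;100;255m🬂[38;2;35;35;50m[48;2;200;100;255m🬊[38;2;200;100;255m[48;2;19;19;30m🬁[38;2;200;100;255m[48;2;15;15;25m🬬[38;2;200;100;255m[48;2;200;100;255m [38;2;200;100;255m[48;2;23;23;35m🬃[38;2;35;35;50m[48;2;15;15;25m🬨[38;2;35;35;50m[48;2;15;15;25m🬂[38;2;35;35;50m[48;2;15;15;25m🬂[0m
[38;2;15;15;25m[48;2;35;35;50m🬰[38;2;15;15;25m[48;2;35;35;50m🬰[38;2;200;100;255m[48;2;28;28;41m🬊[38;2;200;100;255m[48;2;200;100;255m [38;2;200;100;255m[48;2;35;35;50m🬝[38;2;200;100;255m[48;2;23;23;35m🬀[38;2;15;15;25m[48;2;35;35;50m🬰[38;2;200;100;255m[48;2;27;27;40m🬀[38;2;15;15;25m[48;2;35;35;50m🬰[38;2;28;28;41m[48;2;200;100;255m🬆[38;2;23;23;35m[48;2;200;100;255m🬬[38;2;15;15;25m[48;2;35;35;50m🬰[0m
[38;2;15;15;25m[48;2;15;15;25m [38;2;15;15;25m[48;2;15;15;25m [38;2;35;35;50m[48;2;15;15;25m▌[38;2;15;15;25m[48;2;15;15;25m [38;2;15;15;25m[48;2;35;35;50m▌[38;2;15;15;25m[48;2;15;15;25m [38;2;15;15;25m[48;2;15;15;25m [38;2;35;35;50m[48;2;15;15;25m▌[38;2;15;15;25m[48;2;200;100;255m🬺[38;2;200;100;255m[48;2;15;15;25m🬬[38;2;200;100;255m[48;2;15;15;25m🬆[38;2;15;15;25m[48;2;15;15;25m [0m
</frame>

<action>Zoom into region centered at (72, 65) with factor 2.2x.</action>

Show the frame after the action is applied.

<frame>
[38;2;15;15;25m[48;2;15;15;25m [38;2;15;15;25m[48;2;15;15;25m [38;2;35;35;50m[48;2;15;15;25m▌[38;2;15;15;25m[48;2;15;15;25m [38;2;15;15;25m[48;2;35;35;50m▌[38;2;15;15;25m[48;2;15;15;25m [38;2;15;15;25m[48;2;15;15;25m [38;2;35;35;50m[48;2;15;15;25m▌[38;2;15;15;25m[48;2;15;15;25m [38;2;21;21;33m[48;2;200;100;255m🬆[38;2;200;100;255m[48;2;15;15;25m🬺[38;2;15;15;25m[48;2;200;100;255m🬬[0m
[38;2;15;15;25m[48;2;35;35;50m🬰[38;2;23;23;35m[48;2;200;100;255m🬝[38;2;35;35;50m[48;2;15;15;25m🬛[38;2;15;15;25m[48;2;35;35;50m🬰[38;2;15;15;25m[48;2;35;35;50m🬐[38;2;15;15;25m[48;2;35;35;50m🬰[38;2;15;15;25m[48;2;35;35;50m🬰[38;2;35;35;50m[48;2;15;15;25m🬛[38;2;23;23;35m[48;2;200;100;255m🬬[38;2;27;27;40m[48;2;200;100;255m🬺[38;2;200;100;255m[48;2;21;21;33m🬆[38;2;15;15;25m[48;2;35;35;50m🬰[0m
[38;2;15;15;25m[48;2;200;100;255m🬴[38;2;200;100;255m[48;2;200;100;255m [38;2;200;100;255m[48;2;15;15;25m🬛[38;2;15;15;25m[48;2;15;15;25m [38;2;15;15;25m[48;2;35;35;50m▌[38;2;15;15;25m[48;2;15;15;25m [38;2;15;15;25m[48;2;200;100;255m🬝[38;2;35;35;50m[48;2;200;100;255m🬐[38;2;200;100;255m[48;2;200;100;255m [38;2;27;27;40m[48;2;200;100;255m🬸[38;2;15;15;25m[48;2;15;15;25m [38;2;15;15;25m[48;2;15;15;25m [0m
[38;2;35;35;50m[48;2;15;15;25m🬂[38;2;200;100;255m[48;2;19;19;30m🬁[38;2;35;35;50m[48;2;15;15;25m🬕[38;2;35;35;50m[48;2;15;15;25m🬂[38;2;35;35;50m[48;2;15;15;25m🬨[38;2;23;23;35m[48;2;200;100;255m🬴[38;2;200;100;255m[48;2;200;100;255m [38;2;200;100;255m[48;2;25;25;37m🬛[38;2;200;100;255m[48;2;19;19;30m🬀[38;2;35;35;50m[48;2;15;15;25m🬨[38;2;35;35;50m[48;2;15;15;25m🬂[38;2;35;35;50m[48;2;15;15;25m🬂[0m
[38;2;15;15;25m[48;2;35;35;50m🬰[38;2;15;15;25m[48;2;35;35;50m🬰[38;2;35;35;50m[48;2;15;15;25m🬛[38;2;15;15;25m[48;2;35;35;50m🬰[38;2;15;15;25m[48;2;35;35;50m🬐[38;2;15;15;25m[48;2;35;35;50m🬰[38;2;23;23;35m[48;2;200;100;255m🬺[38;2;35;35;50m[48;2;15;15;25m🬛[38;2;15;15;25m[48;2;35;35;50m🬰[38;2;15;15;25m[48;2;35;35;50m🬐[38;2;15;15;25m[48;2;35;35;50m🬰[38;2;15;15;25m[48;2;35;35;50m🬰[0m
[38;2;200;100;255m[48;2;15;15;25m🬺[38;2;15;15;25m[48;2;200;100;255m🬬[38;2;35;35;50m[48;2;15;15;25m▌[38;2;15;15;25m[48;2;15;15;25m [38;2;15;15;25m[48;2;35;35;50m▌[38;2;15;15;25m[48;2;15;15;25m [38;2;15;15;25m[48;2;15;15;25m [38;2;35;35;50m[48;2;15;15;25m▌[38;2;15;15;25m[48;2;15;15;25m [38;2;15;15;25m[48;2;35;35;50m▌[38;2;15;15;25m[48;2;15;15;25m [38;2;15;15;25m[48;2;15;15;25m [0m
</frame>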